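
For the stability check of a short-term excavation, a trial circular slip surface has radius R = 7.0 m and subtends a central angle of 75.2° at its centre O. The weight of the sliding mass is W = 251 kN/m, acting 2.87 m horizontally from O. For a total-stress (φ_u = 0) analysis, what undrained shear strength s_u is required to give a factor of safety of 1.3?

s_u = 14.6 kPa

FS = s_u·L_a·R / (W·d), so s_u = FS·W·d / (L_a·R).
Arc length L_a = R·θ = 7.0·(75.2°·π/180) = 7.0·1.3125 = 9.19 m
s_u = 1.3·251·2.87 / (9.19·7.0) = 936.5 / 64.31 = 14.56 kPa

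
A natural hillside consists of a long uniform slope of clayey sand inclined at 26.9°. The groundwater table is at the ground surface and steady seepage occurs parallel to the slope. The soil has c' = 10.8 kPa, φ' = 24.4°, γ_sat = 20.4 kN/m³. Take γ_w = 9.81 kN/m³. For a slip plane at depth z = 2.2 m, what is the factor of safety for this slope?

With seepage parallel to the slope and the water table at the surface, the effective normal stress on the slip plane uses the buoyant unit weight γ' = γ_sat − γ_w while the driving shear stress uses γ_sat:
FS = [c' + γ' z cos²β tanφ'] / [γ_sat z sinβ cosβ]
γ' = 20.4 − 9.81 = 10.59 kN/m³
Numerator = 10.8 + 10.59·2.2·cos²26.9°·tan24.4° = 10.8 + 10.59·2.2·0.7953·0.4536 = 19.205 kPa
Denominator = 20.4·2.2·sin26.9°·cos26.9° = 20.4·2.2·0.4524·0.8918 = 18.108 kPa
FS = 19.205 / 18.108 = 1.061

FS = 1.06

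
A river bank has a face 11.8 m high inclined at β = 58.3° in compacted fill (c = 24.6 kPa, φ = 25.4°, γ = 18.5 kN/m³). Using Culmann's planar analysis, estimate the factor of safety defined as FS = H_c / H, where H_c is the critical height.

FS = 2.16

H_c = (4c/γ) · sinβ cosφ / [1 − cos(β − φ)]
    = (4·24.6/18.5) · sin58.3°·cos25.4° / [1 − cos32.9°]
    = 5.319 · 0.7686 / 0.1604 = 25.49 m
FS = H_c / H = 25.49 / 11.8 = 2.160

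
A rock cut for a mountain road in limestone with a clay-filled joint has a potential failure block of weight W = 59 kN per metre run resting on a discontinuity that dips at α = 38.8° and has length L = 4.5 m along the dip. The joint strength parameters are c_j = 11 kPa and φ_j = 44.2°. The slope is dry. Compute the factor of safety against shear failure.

FS = 2.55

Resolving the block weight along and normal to the plane and applying the Mohr–Coulomb strength on the joint:
N' = W cosα = 59·cos38.8° = 46.0 kN/m
Driving force T = W sinα = 59·sin38.8° = 37.0 kN/m
Resisting force R = c_j·L + N'·tanφ_j = 11·4.5 + 46.0·tan44.2° = 49.5 + 44.7 = 94.2 kN/m
FS = R / T = 94.2 / 37.0 = 2.548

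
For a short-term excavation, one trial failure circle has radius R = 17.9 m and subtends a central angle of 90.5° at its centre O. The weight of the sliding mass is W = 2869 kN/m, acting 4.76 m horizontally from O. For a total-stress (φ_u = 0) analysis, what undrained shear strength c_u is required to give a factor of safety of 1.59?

c_u = 42.9 kPa

FS = c_u·L_a·R / (W·d), so c_u = FS·W·d / (L_a·R).
Arc length L_a = R·θ = 17.9·(90.5°·π/180) = 17.9·1.5795 = 28.27 m
c_u = 1.59·2869·4.76 / (28.27·17.9) = 21713.7 / 506.09 = 42.90 kPa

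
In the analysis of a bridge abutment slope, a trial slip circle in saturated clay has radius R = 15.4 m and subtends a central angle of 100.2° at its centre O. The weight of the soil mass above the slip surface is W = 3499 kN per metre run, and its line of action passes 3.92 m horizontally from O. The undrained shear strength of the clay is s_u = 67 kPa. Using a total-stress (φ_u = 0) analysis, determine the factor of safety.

Taking moments about the centre O, the resisting moment is provided by the undrained shear strength acting along the arc:
Arc length L_a = R·θ = 15.4·(100.2°·π/180) = 15.4·1.7488 = 26.93 m
M_R = s_u·L_a·R = 67·26.93·15.4 = 27788.3 kN·m/m
M_D = W·d = 3499·3.92 = 13716.1 kN·m/m
FS = M_R / M_D = 27788.3 / 13716.1 = 2.026

FS = 2.03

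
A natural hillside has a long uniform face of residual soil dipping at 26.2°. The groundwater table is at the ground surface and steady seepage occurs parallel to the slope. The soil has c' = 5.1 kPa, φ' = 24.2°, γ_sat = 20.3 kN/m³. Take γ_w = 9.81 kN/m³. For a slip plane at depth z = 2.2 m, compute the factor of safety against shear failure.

With seepage parallel to the slope and the water table at the surface, the effective normal stress on the slip plane uses the buoyant unit weight γ' = γ_sat − γ_w while the driving shear stress uses γ_sat:
FS = [c' + γ' z cos²β tanφ'] / [γ_sat z sinβ cosβ]
γ' = 20.3 − 9.81 = 10.49 kN/m³
Numerator = 5.1 + 10.49·2.2·cos²26.2°·tan24.2° = 5.1 + 10.49·2.2·0.8051·0.4494 = 13.450 kPa
Denominator = 20.3·2.2·sin26.2°·cos26.2° = 20.3·2.2·0.4415·0.8973 = 17.692 kPa
FS = 13.450 / 17.692 = 0.760

FS = 0.76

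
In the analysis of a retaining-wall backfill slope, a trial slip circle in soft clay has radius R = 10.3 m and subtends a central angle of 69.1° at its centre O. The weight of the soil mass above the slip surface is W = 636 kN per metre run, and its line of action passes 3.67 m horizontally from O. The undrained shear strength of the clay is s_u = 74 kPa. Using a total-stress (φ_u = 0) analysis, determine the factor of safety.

Taking moments about the centre O, the resisting moment is provided by the undrained shear strength acting along the arc:
Arc length L_a = R·θ = 10.3·(69.1°·π/180) = 10.3·1.2060 = 12.42 m
M_R = s_u·L_a·R = 74·12.42·10.3 = 9468.1 kN·m/m
M_D = W·d = 636·3.67 = 2334.1 kN·m/m
FS = M_R / M_D = 9468.1 / 2334.1 = 4.056

FS = 4.06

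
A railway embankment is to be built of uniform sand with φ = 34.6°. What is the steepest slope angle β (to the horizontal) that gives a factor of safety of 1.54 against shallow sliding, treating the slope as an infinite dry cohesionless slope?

For an infinite dry cohesionless slope FS = tanφ/tanβ, so tanβ = tanφ / FS.
tanβ = tan34.6° / 1.54 = 0.6899 / 1.54 = 0.4480
β = arctan(0.4480) = 24.13°

β = 24.1°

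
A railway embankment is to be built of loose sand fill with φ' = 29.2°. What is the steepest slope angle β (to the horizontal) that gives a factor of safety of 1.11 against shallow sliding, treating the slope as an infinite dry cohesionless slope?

β = 26.7°

For an infinite dry cohesionless slope FS = tanφ'/tanβ, so tanβ = tanφ' / FS.
tanβ = tan29.2° / 1.11 = 0.5589 / 1.11 = 0.5035
β = arctan(0.5035) = 26.73°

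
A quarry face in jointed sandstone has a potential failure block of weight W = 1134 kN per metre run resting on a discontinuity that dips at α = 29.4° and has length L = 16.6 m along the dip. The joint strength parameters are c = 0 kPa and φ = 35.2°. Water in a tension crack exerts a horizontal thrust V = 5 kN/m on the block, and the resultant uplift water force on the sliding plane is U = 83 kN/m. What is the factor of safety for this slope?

Resolving the block weight along and normal to the plane and applying the Mohr–Coulomb strength on the joint:
N' = W cosα − U − V sinα = 1134·cos29.4° − 83 − 5·sin29.4° = 902.5 kN/m
Driving force T = W sinα + V cosα = 1134·sin29.4° + 5·cos29.4° = 561.0 kN/m
Resisting force R = c·L + N'·tanφ = 0·16.6 + 902.5·tan35.2° = 0.0 + 636.6 = 636.6 kN/m
FS = R / T = 636.6 / 561.0 = 1.135

FS = 1.13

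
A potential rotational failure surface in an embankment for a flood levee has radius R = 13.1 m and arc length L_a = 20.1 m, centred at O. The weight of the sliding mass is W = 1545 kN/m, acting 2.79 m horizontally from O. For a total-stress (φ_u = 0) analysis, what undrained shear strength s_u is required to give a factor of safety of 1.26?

FS = s_u·L_a·R / (W·d), so s_u = FS·W·d / (L_a·R).
s_u = 1.26·1545·2.79 / (20.10·13.1) = 5431.3 / 263.31 = 20.63 kPa

s_u = 20.6 kPa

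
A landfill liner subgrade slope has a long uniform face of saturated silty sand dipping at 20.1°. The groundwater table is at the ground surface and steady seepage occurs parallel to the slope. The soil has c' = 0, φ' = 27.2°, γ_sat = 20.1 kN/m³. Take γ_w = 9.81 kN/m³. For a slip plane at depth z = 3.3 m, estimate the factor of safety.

FS = 0.72

With seepage parallel to the slope and the water table at the surface, the effective normal stress on the slip plane uses the buoyant unit weight γ' = γ_sat − γ_w while the driving shear stress uses γ_sat:
FS = [c' + γ' z cos²β tanφ'] / [γ_sat z sinβ cosβ]
(For c' = 0 this reduces to FS = (γ'/γ_sat)·tanφ'/tanβ.)
γ' = 20.1 − 9.81 = 10.29 kN/m³
Numerator = 0.0 + 10.29·3.3·cos²20.1°·tan27.2° = 0.0 + 10.29·3.3·0.8819·0.5139 = 15.390 kPa
Denominator = 20.1·3.3·sin20.1°·cos20.1° = 20.1·3.3·0.3437·0.9391 = 21.407 kPa
FS = 15.390 / 21.407 = 0.719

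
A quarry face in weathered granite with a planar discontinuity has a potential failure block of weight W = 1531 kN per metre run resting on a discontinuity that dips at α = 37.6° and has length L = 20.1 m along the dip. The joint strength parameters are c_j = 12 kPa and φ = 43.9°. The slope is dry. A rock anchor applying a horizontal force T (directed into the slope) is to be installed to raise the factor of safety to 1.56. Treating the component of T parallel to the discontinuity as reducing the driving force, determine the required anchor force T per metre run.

Resolving forces along and normal to the sliding plane, with the horizontal anchor force T adding T·sinα to the effective normal force and T·cosα acting up the plane against the driving force:
FS = [c_jL + (W cosα + T sinα) tanφ] / [W sinα − T cosα]
Without the anchor: N' = 1213.0 kN/m, driving T_d = 934.1 kN/m, resisting R = 12·20.1 + 1213.0·tan43.9° = 1408.5 kN/m, FS = 1.51.
Setting FS = 1.56 and solving for T:
1.56·(934.1 − T cos37.6°) = 1408.5 + T sin37.6°·tan43.9°
T·(sin37.6°·tan43.9° + 1.56·cos37.6°) = 1.56·934.1 − 1408.5
T·(0.6101·0.9623 + 1.56·0.7923) = 1457.2 − 1408.5 = 48.8
T·1.8231 = 48.8
T = 26.7 kN/m

T = 27 kN/m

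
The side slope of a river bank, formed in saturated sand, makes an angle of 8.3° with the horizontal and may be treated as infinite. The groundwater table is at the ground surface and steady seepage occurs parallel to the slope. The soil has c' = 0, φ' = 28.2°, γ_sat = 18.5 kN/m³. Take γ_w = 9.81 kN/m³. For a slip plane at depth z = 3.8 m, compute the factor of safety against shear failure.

With seepage parallel to the slope and the water table at the surface, the effective normal stress on the slip plane uses the buoyant unit weight γ' = γ_sat − γ_w while the driving shear stress uses γ_sat:
FS = [c' + γ' z cos²β tanφ'] / [γ_sat z sinβ cosβ]
(For c' = 0 this reduces to FS = (γ'/γ_sat)·tanφ'/tanβ.)
γ' = 18.5 − 9.81 = 8.69 kN/m³
Numerator = 0.0 + 8.69·3.8·cos²8.3°·tan28.2° = 0.0 + 8.69·3.8·0.9792·0.5362 = 17.337 kPa
Denominator = 18.5·3.8·sin8.3°·cos8.3° = 18.5·3.8·0.1444·0.9895 = 10.042 kPa
FS = 17.337 / 10.042 = 1.726

FS = 1.73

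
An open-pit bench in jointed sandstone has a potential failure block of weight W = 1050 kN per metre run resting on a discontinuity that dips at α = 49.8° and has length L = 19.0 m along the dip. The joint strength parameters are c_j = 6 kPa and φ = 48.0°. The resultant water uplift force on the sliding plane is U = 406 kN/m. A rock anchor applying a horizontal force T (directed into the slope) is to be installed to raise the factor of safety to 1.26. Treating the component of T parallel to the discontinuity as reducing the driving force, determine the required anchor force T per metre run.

Resolving forces along and normal to the sliding plane, with the horizontal anchor force T adding T·sinα to the effective normal force and T·cosα acting up the plane against the driving force:
FS = [c_jL + (W cosα − U + T sinα) tanφ] / [W sinα − T cosα]
Without the anchor: N' = 271.7 kN/m, driving T_d = 802.0 kN/m, resisting R = 6·19.0 + 271.7·tan48.0° = 415.8 kN/m, FS = 0.52.
Setting FS = 1.26 and solving for T:
1.26·(802.0 − T cos49.8°) = 415.8 + T sin49.8°·tan48.0°
T·(sin49.8°·tan48.0° + 1.26·cos49.8°) = 1.26·802.0 − 415.8
T·(0.7638·1.1106 + 1.26·0.6455) = 1010.5 − 415.8 = 594.7
T·1.6616 = 594.7
T = 357.9 kN/m

T = 358 kN/m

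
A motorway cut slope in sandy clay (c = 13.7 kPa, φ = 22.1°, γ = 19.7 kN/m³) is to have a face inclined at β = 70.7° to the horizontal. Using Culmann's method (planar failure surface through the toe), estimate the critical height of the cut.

Culmann's analysis gives the critical failure plane at α_cr = (β + φ)/2 = (70.7 + 22.1)/2 = 46.4°, and the critical height
H_c = (4c/γ) · sinβ cosφ / [1 − cos(β − φ)]
    = (4·13.7/19.7) · sin70.7°·cos22.1° / [1 − cos(48.6°)]
    = 2.782 · 0.9438·0.9265 / [1 − 0.6613]
    = 2.782 · 0.8745 / 0.3387
    = 7.18 m

H_c = 7.18 m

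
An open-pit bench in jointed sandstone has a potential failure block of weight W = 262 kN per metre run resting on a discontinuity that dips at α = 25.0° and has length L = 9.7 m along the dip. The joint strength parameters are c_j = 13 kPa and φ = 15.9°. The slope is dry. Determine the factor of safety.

Resolving the block weight along and normal to the plane and applying the Mohr–Coulomb strength on the joint:
N' = W cosα = 262·cos25.0° = 237.5 kN/m
Driving force T = W sinα = 262·sin25.0° = 110.7 kN/m
Resisting force R = c_j·L + N'·tanφ = 13·9.7 + 237.5·tan15.9° = 126.1 + 67.6 = 193.7 kN/m
FS = R / T = 193.7 / 110.7 = 1.750

FS = 1.75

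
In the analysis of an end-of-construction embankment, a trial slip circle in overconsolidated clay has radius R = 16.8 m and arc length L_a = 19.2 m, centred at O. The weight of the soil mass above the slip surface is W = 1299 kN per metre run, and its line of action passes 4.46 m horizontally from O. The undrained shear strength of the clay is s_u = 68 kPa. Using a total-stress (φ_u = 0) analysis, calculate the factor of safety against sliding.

FS = 3.79

Taking moments about the centre O, the resisting moment is provided by the undrained shear strength acting along the arc:
M_R = s_u·L_a·R = 68·19.20·16.8 = 21934.1 kN·m/m
M_D = W·d = 1299·4.46 = 5793.5 kN·m/m
FS = M_R / M_D = 21934.1 / 5793.5 = 3.786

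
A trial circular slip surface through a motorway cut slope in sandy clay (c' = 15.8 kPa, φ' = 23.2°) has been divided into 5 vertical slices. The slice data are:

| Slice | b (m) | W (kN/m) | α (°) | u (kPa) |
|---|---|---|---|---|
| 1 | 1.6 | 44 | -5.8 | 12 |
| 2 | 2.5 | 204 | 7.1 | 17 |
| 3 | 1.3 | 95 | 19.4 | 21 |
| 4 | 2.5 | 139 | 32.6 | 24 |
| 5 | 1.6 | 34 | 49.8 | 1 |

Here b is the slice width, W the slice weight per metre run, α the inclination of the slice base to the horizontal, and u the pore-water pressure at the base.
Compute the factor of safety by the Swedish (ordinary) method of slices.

Ordinary method of slices: FS = Σ[c'·Δl_i + (W_i cosα_i − u_i·Δl_i)·tanφ'] / Σ W_i sinα_i, with Δl_i = b_i / cosα_i.
Slice 1: Δl = 1.6/cos(-5.8°) = 1.608 m; N'_1 = 44·cos(-5.8°) − 12·1.608 = 24.5; c'Δl = 25.41; W sinα = -4.4
Slice 2: Δl = 2.5/cos7.1° = 2.519 m; N'_2 = 204·cos7.1° − 17·2.519 = 159.6; c'Δl = 39.81; W sinα = 25.2
Slice 3: Δl = 1.3/cos19.4° = 1.378 m; N'_3 = 95·cos19.4° − 21·1.378 = 60.7; c'Δl = 21.78; W sinα = 31.6
Slice 4: Δl = 2.5/cos32.6° = 2.968 m; N'_4 = 139·cos32.6° − 24·2.968 = 45.9; c'Δl = 46.89; W sinα = 74.9
Slice 5: Δl = 1.6/cos49.8° = 2.479 m; N'_5 = 34·cos49.8° − 1·2.479 = 19.5; c'Δl = 39.17; W sinα = 26.0
Σc'Δl = 173.0 kN/m; ΣN' = 310.1 kN/m; ΣW sinα = 153.2 kN/m
Resisting = 173.0 + 310.1·tan23.2° = 173.0 + 132.9 = 306.0 kN/m
FS = 306.0 / 153.2 = 1.997

FS = 2.00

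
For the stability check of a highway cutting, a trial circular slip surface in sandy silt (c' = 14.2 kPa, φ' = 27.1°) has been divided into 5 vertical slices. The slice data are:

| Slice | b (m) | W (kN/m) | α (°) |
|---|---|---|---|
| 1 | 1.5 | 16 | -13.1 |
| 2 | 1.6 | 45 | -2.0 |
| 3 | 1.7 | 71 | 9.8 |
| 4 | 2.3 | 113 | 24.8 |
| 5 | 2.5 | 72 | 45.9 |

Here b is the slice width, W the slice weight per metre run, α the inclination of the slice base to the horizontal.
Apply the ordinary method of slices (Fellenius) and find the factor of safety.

FS = 2.84

Ordinary method of slices: FS = Σ[c'·Δl_i + (W_i cosα_i)·tanφ'] / Σ W_i sinα_i, with Δl_i = b_i / cosα_i.
Slice 1: Δl = 1.5/cos(-13.1°) = 1.540 m; N'_1 = 16·cos(-13.1°) = 15.6; c'Δl = 21.87; W sinα = -3.6
Slice 2: Δl = 1.6/cos(-2.0°) = 1.601 m; N'_2 = 45·cos(-2.0°) = 45.0; c'Δl = 22.73; W sinα = -1.6
Slice 3: Δl = 1.7/cos9.8° = 1.725 m; N'_3 = 71·cos9.8° = 70.0; c'Δl = 24.50; W sinα = 12.1
Slice 4: Δl = 2.3/cos24.8° = 2.534 m; N'_4 = 113·cos24.8° = 102.6; c'Δl = 35.98; W sinα = 47.4
Slice 5: Δl = 2.5/cos45.9° = 3.592 m; N'_5 = 72·cos45.9° = 50.1; c'Δl = 51.01; W sinα = 51.7
Σc'Δl = 156.1 kN/m; ΣN' = 283.2 kN/m; ΣW sinα = 106.0 kN/m
Resisting = 156.1 + 283.2·tan27.1° = 156.1 + 144.9 = 301.0 kN/m
FS = 301.0 / 106.0 = 2.840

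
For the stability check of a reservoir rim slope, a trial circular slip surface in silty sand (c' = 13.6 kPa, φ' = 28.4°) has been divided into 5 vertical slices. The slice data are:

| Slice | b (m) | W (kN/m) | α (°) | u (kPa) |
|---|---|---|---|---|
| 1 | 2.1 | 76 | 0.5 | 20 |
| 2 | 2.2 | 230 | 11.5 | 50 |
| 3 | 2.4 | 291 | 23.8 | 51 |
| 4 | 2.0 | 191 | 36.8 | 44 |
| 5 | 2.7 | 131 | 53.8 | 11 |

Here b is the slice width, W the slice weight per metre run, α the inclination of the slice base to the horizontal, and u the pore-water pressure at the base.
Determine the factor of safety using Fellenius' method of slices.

Ordinary method of slices: FS = Σ[c'·Δl_i + (W_i cosα_i − u_i·Δl_i)·tanφ'] / Σ W_i sinα_i, with Δl_i = b_i / cosα_i.
Slice 1: Δl = 2.1/cos0.5° = 2.100 m; N'_1 = 76·cos0.5° − 20·2.100 = 34.0; c'Δl = 28.56; W sinα = 0.7
Slice 2: Δl = 2.2/cos11.5° = 2.245 m; N'_2 = 230·cos11.5° − 50·2.245 = 113.1; c'Δl = 30.53; W sinα = 45.9
Slice 3: Δl = 2.4/cos23.8° = 2.623 m; N'_3 = 291·cos23.8° − 51·2.623 = 132.5; c'Δl = 35.67; W sinα = 117.4
Slice 4: Δl = 2.0/cos36.8° = 2.498 m; N'_4 = 191·cos36.8° − 44·2.498 = 43.0; c'Δl = 33.97; W sinα = 114.4
Slice 5: Δl = 2.7/cos53.8° = 4.572 m; N'_5 = 131·cos53.8° − 11·4.572 = 27.1; c'Δl = 62.17; W sinα = 105.7
Σc'Δl = 190.9 kN/m; ΣN' = 349.7 kN/m; ΣW sinα = 384.1 kN/m
Resisting = 190.9 + 349.7·tan28.4° = 190.9 + 189.1 = 380.0 kN/m
FS = 380.0 / 384.1 = 0.989

FS = 0.99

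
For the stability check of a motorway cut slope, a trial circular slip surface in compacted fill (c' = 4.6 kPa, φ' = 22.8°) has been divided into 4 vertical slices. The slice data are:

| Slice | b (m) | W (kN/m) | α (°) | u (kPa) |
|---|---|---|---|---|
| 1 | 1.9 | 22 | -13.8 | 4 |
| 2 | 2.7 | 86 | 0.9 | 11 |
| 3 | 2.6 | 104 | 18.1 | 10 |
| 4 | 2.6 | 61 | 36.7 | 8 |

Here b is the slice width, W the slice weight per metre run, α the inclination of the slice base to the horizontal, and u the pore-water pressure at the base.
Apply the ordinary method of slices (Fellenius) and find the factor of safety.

Ordinary method of slices: FS = Σ[c'·Δl_i + (W_i cosα_i − u_i·Δl_i)·tanφ'] / Σ W_i sinα_i, with Δl_i = b_i / cosα_i.
Slice 1: Δl = 1.9/cos(-13.8°) = 1.956 m; N'_1 = 22·cos(-13.8°) − 4·1.956 = 13.5; c'Δl = 9.00; W sinα = -5.2
Slice 2: Δl = 2.7/cos0.9° = 2.700 m; N'_2 = 86·cos0.9° − 11·2.700 = 56.3; c'Δl = 12.42; W sinα = 1.4
Slice 3: Δl = 2.6/cos18.1° = 2.735 m; N'_3 = 104·cos18.1° − 10·2.735 = 71.5; c'Δl = 12.58; W sinα = 32.3
Slice 4: Δl = 2.6/cos36.7° = 3.243 m; N'_4 = 61·cos36.7° − 8·3.243 = 23.0; c'Δl = 14.92; W sinα = 36.5
Σc'Δl = 48.9 kN/m; ΣN' = 164.3 kN/m; ΣW sinα = 64.9 kN/m
Resisting = 48.9 + 164.3·tan22.8° = 48.9 + 69.1 = 118.0 kN/m
FS = 118.0 / 64.9 = 1.819

FS = 1.82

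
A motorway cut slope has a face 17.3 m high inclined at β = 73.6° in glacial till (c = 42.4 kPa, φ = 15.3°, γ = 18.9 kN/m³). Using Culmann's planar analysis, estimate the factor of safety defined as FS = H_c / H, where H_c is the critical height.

H_c = (4c/γ) · sinβ cosφ / [1 − cos(β − φ)]
    = (4·42.4/18.9) · sin73.6°·cos15.3° / [1 − cos58.3°]
    = 8.974 · 0.9253 / 0.4745 = 17.50 m
FS = H_c / H = 17.50 / 17.3 = 1.011

FS = 1.01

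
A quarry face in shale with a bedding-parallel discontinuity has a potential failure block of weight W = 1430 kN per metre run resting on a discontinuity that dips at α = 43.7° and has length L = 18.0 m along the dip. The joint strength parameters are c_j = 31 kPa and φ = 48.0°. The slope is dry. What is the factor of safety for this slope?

Resolving the block weight along and normal to the plane and applying the Mohr–Coulomb strength on the joint:
N' = W cosα = 1430·cos43.7° = 1033.8 kN/m
Driving force T = W sinα = 1430·sin43.7° = 988.0 kN/m
Resisting force R = c_j·L + N'·tanφ = 31·18.0 + 1033.8·tan48.0° = 558.0 + 1148.2 = 1706.2 kN/m
FS = R / T = 1706.2 / 988.0 = 1.727

FS = 1.73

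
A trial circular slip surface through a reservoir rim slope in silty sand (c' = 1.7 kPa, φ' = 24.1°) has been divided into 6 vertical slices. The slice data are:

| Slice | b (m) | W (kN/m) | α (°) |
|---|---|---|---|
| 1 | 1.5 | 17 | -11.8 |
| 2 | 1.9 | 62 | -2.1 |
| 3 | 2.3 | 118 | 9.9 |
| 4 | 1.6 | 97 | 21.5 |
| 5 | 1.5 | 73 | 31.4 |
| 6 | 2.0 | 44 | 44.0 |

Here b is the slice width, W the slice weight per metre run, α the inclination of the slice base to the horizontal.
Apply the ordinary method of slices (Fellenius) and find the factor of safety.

Ordinary method of slices: FS = Σ[c'·Δl_i + (W_i cosα_i)·tanφ'] / Σ W_i sinα_i, with Δl_i = b_i / cosα_i.
Slice 1: Δl = 1.5/cos(-11.8°) = 1.532 m; N'_1 = 17·cos(-11.8°) = 16.6; c'Δl = 2.61; W sinα = -3.5
Slice 2: Δl = 1.9/cos(-2.1°) = 1.901 m; N'_2 = 62·cos(-2.1°) = 62.0; c'Δl = 3.23; W sinα = -2.3
Slice 3: Δl = 2.3/cos9.9° = 2.335 m; N'_3 = 118·cos9.9° = 116.2; c'Δl = 3.97; W sinα = 20.3
Slice 4: Δl = 1.6/cos21.5° = 1.720 m; N'_4 = 97·cos21.5° = 90.3; c'Δl = 2.92; W sinα = 35.6
Slice 5: Δl = 1.5/cos31.4° = 1.757 m; N'_5 = 73·cos31.4° = 62.3; c'Δl = 2.99; W sinα = 38.0
Slice 6: Δl = 2.0/cos44.0° = 2.780 m; N'_6 = 44·cos44.0° = 31.7; c'Δl = 4.73; W sinα = 30.6
Σc'Δl = 20.4 kN/m; ΣN' = 379.1 kN/m; ΣW sinα = 118.7 kN/m
Resisting = 20.4 + 379.1·tan24.1° = 20.4 + 169.6 = 190.0 kN/m
FS = 190.0 / 118.7 = 1.601

FS = 1.60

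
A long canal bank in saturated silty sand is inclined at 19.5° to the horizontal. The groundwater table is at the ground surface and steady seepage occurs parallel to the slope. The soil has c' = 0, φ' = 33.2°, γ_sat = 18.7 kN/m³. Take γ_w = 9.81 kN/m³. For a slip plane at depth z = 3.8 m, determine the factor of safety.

FS = 0.88

With seepage parallel to the slope and the water table at the surface, the effective normal stress on the slip plane uses the buoyant unit weight γ' = γ_sat − γ_w while the driving shear stress uses γ_sat:
FS = [c' + γ' z cos²β tanφ'] / [γ_sat z sinβ cosβ]
(For c' = 0 this reduces to FS = (γ'/γ_sat)·tanφ'/tanβ.)
γ' = 18.7 − 9.81 = 8.89 kN/m³
Numerator = 0.0 + 8.89·3.8·cos²19.5°·tan33.2° = 0.0 + 8.89·3.8·0.8886·0.6544 = 19.643 kPa
Denominator = 18.7·3.8·sin19.5°·cos19.5° = 18.7·3.8·0.3338·0.9426 = 22.360 kPa
FS = 19.643 / 22.360 = 0.879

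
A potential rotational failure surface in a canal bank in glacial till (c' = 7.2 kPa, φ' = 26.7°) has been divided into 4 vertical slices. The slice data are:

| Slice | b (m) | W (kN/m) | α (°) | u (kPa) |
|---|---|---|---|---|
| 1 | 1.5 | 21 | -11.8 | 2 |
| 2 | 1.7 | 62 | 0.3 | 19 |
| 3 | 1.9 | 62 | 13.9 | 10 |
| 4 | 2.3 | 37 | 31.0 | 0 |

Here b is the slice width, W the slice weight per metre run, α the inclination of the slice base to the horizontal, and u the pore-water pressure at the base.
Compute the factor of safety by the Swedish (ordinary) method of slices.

FS = 3.90

Ordinary method of slices: FS = Σ[c'·Δl_i + (W_i cosα_i − u_i·Δl_i)·tanφ'] / Σ W_i sinα_i, with Δl_i = b_i / cosα_i.
Slice 1: Δl = 1.5/cos(-11.8°) = 1.532 m; N'_1 = 21·cos(-11.8°) − 2·1.532 = 17.5; c'Δl = 11.03; W sinα = -4.3
Slice 2: Δl = 1.7/cos0.3° = 1.700 m; N'_2 = 62·cos0.3° − 19·1.700 = 29.7; c'Δl = 12.24; W sinα = 0.3
Slice 3: Δl = 1.9/cos13.9° = 1.957 m; N'_3 = 62·cos13.9° − 10·1.957 = 40.6; c'Δl = 14.09; W sinα = 14.9
Slice 4: Δl = 2.3/cos31.0° = 2.683 m; N'_4 = 37·cos31.0° − 0·2.683 = 31.7; c'Δl = 19.32; W sinα = 19.1
Σc'Δl = 56.7 kN/m; ΣN' = 119.5 kN/m; ΣW sinα = 30.0 kN/m
Resisting = 56.7 + 119.5·tan26.7° = 56.7 + 60.1 = 116.8 kN/m
FS = 116.8 / 30.0 = 3.896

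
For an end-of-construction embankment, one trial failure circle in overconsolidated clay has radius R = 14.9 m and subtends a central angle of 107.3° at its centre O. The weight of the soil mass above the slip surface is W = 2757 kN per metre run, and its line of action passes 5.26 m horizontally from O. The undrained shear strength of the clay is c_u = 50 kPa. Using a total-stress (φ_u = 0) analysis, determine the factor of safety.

FS = 1.43

Taking moments about the centre O, the resisting moment is provided by the undrained shear strength acting along the arc:
Arc length L_a = R·θ = 14.9·(107.3°·π/180) = 14.9·1.8727 = 27.90 m
M_R = c_u·L_a·R = 50·27.90·14.9 = 20788.3 kN·m/m
M_D = W·d = 2757·5.26 = 14501.8 kN·m/m
FS = M_R / M_D = 20788.3 / 14501.8 = 1.433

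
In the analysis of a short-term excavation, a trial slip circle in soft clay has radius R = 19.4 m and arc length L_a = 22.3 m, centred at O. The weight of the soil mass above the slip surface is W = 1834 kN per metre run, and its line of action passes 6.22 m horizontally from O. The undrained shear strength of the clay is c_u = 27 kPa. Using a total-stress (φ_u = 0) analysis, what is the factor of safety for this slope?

FS = 1.02

Taking moments about the centre O, the resisting moment is provided by the undrained shear strength acting along the arc:
M_R = c_u·L_a·R = 27·22.30·19.4 = 11680.7 kN·m/m
M_D = W·d = 1834·6.22 = 11407.5 kN·m/m
FS = M_R / M_D = 11680.7 / 11407.5 = 1.024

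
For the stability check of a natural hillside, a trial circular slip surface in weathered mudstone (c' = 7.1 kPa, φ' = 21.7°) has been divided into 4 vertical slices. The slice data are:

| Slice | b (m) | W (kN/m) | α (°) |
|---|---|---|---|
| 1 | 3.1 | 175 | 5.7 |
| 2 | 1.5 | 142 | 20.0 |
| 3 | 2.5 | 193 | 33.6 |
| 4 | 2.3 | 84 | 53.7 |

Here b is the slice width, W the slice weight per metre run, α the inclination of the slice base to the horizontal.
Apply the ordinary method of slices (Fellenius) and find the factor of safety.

Ordinary method of slices: FS = Σ[c'·Δl_i + (W_i cosα_i)·tanφ'] / Σ W_i sinα_i, with Δl_i = b_i / cosα_i.
Slice 1: Δl = 3.1/cos5.7° = 3.115 m; N'_1 = 175·cos5.7° = 174.1; c'Δl = 22.12; W sinα = 17.4
Slice 2: Δl = 1.5/cos20.0° = 1.596 m; N'_2 = 142·cos20.0° = 133.4; c'Δl = 11.33; W sinα = 48.6
Slice 3: Δl = 2.5/cos33.6° = 3.001 m; N'_3 = 193·cos33.6° = 160.8; c'Δl = 21.31; W sinα = 106.8
Slice 4: Δl = 2.3/cos53.7° = 3.885 m; N'_4 = 84·cos53.7° = 49.7; c'Δl = 27.58; W sinα = 67.7
Σc'Δl = 82.3 kN/m; ΣN' = 518.1 kN/m; ΣW sinα = 240.5 kN/m
Resisting = 82.3 + 518.1·tan21.7° = 82.3 + 206.2 = 288.5 kN/m
FS = 288.5 / 240.5 = 1.200

FS = 1.20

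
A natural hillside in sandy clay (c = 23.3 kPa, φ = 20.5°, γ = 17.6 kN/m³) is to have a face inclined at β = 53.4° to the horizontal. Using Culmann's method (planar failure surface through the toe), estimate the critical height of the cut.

Culmann's analysis gives the critical failure plane at α_cr = (β + φ)/2 = (53.4 + 20.5)/2 = 37.0°, and the critical height
H_c = (4c/γ) · sinβ cosφ / [1 − cos(β − φ)]
    = (4·23.3/17.6) · sin53.4°·cos20.5° / [1 − cos(32.9°)]
    = 5.295 · 0.8028·0.9367 / [1 − 0.8396]
    = 5.295 · 0.7520 / 0.1604
    = 24.83 m

H_c = 24.83 m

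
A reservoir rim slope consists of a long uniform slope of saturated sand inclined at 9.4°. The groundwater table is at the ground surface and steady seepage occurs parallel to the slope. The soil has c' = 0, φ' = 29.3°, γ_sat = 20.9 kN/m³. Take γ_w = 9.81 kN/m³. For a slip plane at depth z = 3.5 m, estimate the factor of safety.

FS = 1.80

With seepage parallel to the slope and the water table at the surface, the effective normal stress on the slip plane uses the buoyant unit weight γ' = γ_sat − γ_w while the driving shear stress uses γ_sat:
FS = [c' + γ' z cos²β tanφ'] / [γ_sat z sinβ cosβ]
(For c' = 0 this reduces to FS = (γ'/γ_sat)·tanφ'/tanβ.)
γ' = 20.9 − 9.81 = 11.09 kN/m³
Numerator = 0.0 + 11.09·3.5·cos²9.4°·tan29.3° = 0.0 + 11.09·3.5·0.9733·0.5612 = 21.201 kPa
Denominator = 20.9·3.5·sin9.4°·cos9.4° = 20.9·3.5·0.1633·0.9866 = 11.787 kPa
FS = 21.201 / 11.787 = 1.799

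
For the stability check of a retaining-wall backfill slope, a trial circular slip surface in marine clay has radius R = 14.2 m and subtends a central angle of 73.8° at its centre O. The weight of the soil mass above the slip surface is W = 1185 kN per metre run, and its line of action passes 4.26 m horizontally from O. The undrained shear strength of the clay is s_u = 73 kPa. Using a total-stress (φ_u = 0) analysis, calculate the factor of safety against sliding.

Taking moments about the centre O, the resisting moment is provided by the undrained shear strength acting along the arc:
Arc length L_a = R·θ = 14.2·(73.8°·π/180) = 14.2·1.2881 = 18.29 m
M_R = s_u·L_a·R = 73·18.29·14.2 = 18959.8 kN·m/m
M_D = W·d = 1185·4.26 = 5048.1 kN·m/m
FS = M_R / M_D = 18959.8 / 5048.1 = 3.756

FS = 3.76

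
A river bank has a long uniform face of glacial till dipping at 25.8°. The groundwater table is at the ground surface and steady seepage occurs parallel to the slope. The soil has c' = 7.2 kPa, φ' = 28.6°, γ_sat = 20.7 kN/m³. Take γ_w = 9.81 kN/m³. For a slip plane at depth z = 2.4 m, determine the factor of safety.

FS = 0.96

With seepage parallel to the slope and the water table at the surface, the effective normal stress on the slip plane uses the buoyant unit weight γ' = γ_sat − γ_w while the driving shear stress uses γ_sat:
FS = [c' + γ' z cos²β tanφ'] / [γ_sat z sinβ cosβ]
γ' = 20.7 − 9.81 = 10.89 kN/m³
Numerator = 7.2 + 10.89·2.4·cos²25.8°·tan28.6° = 7.2 + 10.89·2.4·0.8106·0.5452 = 18.751 kPa
Denominator = 20.7·2.4·sin25.8°·cos25.8° = 20.7·2.4·0.4352·0.9003 = 19.467 kPa
FS = 18.751 / 19.467 = 0.963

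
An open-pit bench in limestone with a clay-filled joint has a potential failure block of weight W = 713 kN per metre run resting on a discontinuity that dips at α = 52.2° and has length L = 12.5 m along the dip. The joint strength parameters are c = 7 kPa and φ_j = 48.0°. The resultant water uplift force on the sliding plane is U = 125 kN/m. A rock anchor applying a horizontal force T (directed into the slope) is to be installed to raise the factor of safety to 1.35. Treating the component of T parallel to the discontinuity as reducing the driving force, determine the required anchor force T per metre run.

Resolving forces along and normal to the sliding plane, with the horizontal anchor force T adding T·sinα to the effective normal force and T·cosα acting up the plane against the driving force:
FS = [cL + (W cosα − U + T sinα) tanφ_j] / [W sinα − T cosα]
Without the anchor: N' = 312.0 kN/m, driving T_d = 563.4 kN/m, resisting R = 7·12.5 + 312.0·tan48.0° = 434.0 kN/m, FS = 0.77.
Setting FS = 1.35 and solving for T:
1.35·(563.4 − T cos52.2°) = 434.0 + T sin52.2°·tan48.0°
T·(sin52.2°·tan48.0° + 1.35·cos52.2°) = 1.35·563.4 − 434.0
T·(0.7902·1.1106 + 1.35·0.6129) = 760.6 − 434.0 = 326.5
T·1.7050 = 326.5
T = 191.5 kN/m

T = 192 kN/m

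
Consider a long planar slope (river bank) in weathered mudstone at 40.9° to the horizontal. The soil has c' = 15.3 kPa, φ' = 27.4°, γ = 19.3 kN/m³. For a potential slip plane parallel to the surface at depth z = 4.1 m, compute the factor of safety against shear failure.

For an infinite slope with a slip plane parallel to the surface (no pore pressure): FS = [c' + γz cos²β tanφ'] / [γz sinβ cosβ].
γz = 19.3·4.1 = 79.13 kN/m²
Numerator = 15.3 + 79.13·cos²40.9°·tan27.4° = 15.3 + 79.13·0.5713·0.5184 = 38.734 kPa
Denominator = 79.13·sin40.9°·cos40.9° = 79.13·0.6547·0.7559 = 39.160 kPa
FS = 38.734 / 39.160 = 0.989

FS = 0.99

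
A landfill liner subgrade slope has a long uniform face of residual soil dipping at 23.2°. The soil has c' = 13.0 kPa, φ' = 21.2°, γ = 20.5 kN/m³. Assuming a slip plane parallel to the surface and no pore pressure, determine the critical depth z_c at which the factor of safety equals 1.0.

Setting FS = 1.00 in FS = [c' + γz cos²β tanφ'] / [γz sinβ cosβ] and solving for z:
z = c' / [γ cosβ (FS·sinβ − cosβ·tanφ')]
  = 13.0 / [20.5·cos23.2°·(1.00·sin23.2° − cos23.2°·tan21.2°)]
  = 13.0 / [20.5·0.9191·(1.00·0.3939 − 0.9191·0.3879)]
  = 13.0 / 0.7053 = 18.431 m

z_c = 18.43 m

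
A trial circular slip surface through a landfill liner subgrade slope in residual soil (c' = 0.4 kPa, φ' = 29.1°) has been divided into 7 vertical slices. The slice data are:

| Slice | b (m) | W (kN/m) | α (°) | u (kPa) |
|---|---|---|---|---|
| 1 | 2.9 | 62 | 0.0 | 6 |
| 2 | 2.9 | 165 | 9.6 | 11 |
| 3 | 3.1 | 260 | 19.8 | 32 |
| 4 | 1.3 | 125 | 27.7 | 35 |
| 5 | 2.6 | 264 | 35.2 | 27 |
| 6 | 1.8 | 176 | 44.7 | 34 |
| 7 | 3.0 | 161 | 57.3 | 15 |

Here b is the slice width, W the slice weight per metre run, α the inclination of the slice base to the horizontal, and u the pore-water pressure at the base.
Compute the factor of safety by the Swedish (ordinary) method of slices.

Ordinary method of slices: FS = Σ[c'·Δl_i + (W_i cosα_i − u_i·Δl_i)·tanφ'] / Σ W_i sinα_i, with Δl_i = b_i / cosα_i.
Slice 1: Δl = 2.9/cos0.0° = 2.900 m; N'_1 = 62·cos0.0° − 6·2.900 = 44.6; c'Δl = 1.16; W sinα = 0.0
Slice 2: Δl = 2.9/cos9.6° = 2.941 m; N'_2 = 165·cos9.6° − 11·2.941 = 130.3; c'Δl = 1.18; W sinα = 27.5
Slice 3: Δl = 3.1/cos19.8° = 3.295 m; N'_3 = 260·cos19.8° − 32·3.295 = 139.2; c'Δl = 1.32; W sinα = 88.1
Slice 4: Δl = 1.3/cos27.7° = 1.468 m; N'_4 = 125·cos27.7° − 35·1.468 = 59.3; c'Δl = 0.59; W sinα = 58.1
Slice 5: Δl = 2.6/cos35.2° = 3.182 m; N'_5 = 264·cos35.2° − 27·3.182 = 129.8; c'Δl = 1.27; W sinα = 152.2
Slice 6: Δl = 1.8/cos44.7° = 2.532 m; N'_6 = 176·cos44.7° − 34·2.532 = 39.0; c'Δl = 1.01; W sinα = 123.8
Slice 7: Δl = 3.0/cos57.3° = 5.553 m; N'_7 = 161·cos57.3° − 15·5.553 = 3.7; c'Δl = 2.22; W sinα = 135.5
Σc'Δl = 8.7 kN/m; ΣN' = 545.9 kN/m; ΣW sinα = 585.2 kN/m
Resisting = 8.7 + 545.9·tan29.1° = 8.7 + 303.9 = 312.6 kN/m
FS = 312.6 / 585.2 = 0.534

FS = 0.53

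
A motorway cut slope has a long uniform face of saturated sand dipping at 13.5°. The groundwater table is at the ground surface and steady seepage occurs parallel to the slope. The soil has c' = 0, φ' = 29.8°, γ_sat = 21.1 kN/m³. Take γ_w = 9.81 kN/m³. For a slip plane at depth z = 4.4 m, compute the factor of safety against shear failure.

FS = 1.28

With seepage parallel to the slope and the water table at the surface, the effective normal stress on the slip plane uses the buoyant unit weight γ' = γ_sat − γ_w while the driving shear stress uses γ_sat:
FS = [c' + γ' z cos²β tanφ'] / [γ_sat z sinβ cosβ]
(For c' = 0 this reduces to FS = (γ'/γ_sat)·tanφ'/tanβ.)
γ' = 21.1 − 9.81 = 11.29 kN/m³
Numerator = 0.0 + 11.29·4.4·cos²13.5°·tan29.8° = 0.0 + 11.29·4.4·0.9455·0.5727 = 26.899 kPa
Denominator = 21.1·4.4·sin13.5°·cos13.5° = 21.1·4.4·0.2334·0.9724 = 21.074 kPa
FS = 26.899 / 21.074 = 1.276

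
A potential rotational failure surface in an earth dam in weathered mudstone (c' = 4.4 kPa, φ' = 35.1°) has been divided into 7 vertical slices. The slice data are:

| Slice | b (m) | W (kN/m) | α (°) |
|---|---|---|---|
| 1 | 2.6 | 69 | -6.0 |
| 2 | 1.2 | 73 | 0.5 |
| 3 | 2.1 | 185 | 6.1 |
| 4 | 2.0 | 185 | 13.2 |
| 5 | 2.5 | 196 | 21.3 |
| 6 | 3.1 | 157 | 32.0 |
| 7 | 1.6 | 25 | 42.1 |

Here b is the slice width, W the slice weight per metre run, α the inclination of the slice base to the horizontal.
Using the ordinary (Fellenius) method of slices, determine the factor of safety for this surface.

Ordinary method of slices: FS = Σ[c'·Δl_i + (W_i cosα_i)·tanφ'] / Σ W_i sinα_i, with Δl_i = b_i / cosα_i.
Slice 1: Δl = 2.6/cos(-6.0°) = 2.614 m; N'_1 = 69·cos(-6.0°) = 68.6; c'Δl = 11.50; W sinα = -7.2
Slice 2: Δl = 1.2/cos0.5° = 1.200 m; N'_2 = 73·cos0.5° = 73.0; c'Δl = 5.28; W sinα = 0.6
Slice 3: Δl = 2.1/cos6.1° = 2.112 m; N'_3 = 185·cos6.1° = 184.0; c'Δl = 9.29; W sinα = 19.7
Slice 4: Δl = 2.0/cos13.2° = 2.054 m; N'_4 = 185·cos13.2° = 180.1; c'Δl = 9.04; W sinα = 42.2
Slice 5: Δl = 2.5/cos21.3° = 2.683 m; N'_5 = 196·cos21.3° = 182.6; c'Δl = 11.81; W sinα = 71.2
Slice 6: Δl = 3.1/cos32.0° = 3.655 m; N'_6 = 157·cos32.0° = 133.1; c'Δl = 16.08; W sinα = 83.2
Slice 7: Δl = 1.6/cos42.1° = 2.156 m; N'_7 = 25·cos42.1° = 18.5; c'Δl = 9.49; W sinα = 16.8
Σc'Δl = 72.5 kN/m; ΣN' = 840.0 kN/m; ΣW sinα = 226.5 kN/m
Resisting = 72.5 + 840.0·tan35.1° = 72.5 + 590.4 = 662.8 kN/m
FS = 662.8 / 226.5 = 2.927

FS = 2.93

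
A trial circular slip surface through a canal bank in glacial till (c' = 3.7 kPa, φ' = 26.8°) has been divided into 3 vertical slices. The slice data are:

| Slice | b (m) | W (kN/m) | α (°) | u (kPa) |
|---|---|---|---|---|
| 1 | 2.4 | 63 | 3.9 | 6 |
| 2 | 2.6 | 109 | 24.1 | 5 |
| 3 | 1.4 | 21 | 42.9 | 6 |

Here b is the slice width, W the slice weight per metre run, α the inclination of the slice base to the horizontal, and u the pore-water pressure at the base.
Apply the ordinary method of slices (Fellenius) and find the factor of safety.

Ordinary method of slices: FS = Σ[c'·Δl_i + (W_i cosα_i − u_i·Δl_i)·tanφ'] / Σ W_i sinα_i, with Δl_i = b_i / cosα_i.
Slice 1: Δl = 2.4/cos3.9° = 2.406 m; N'_1 = 63·cos3.9° − 6·2.406 = 48.4; c'Δl = 8.90; W sinα = 4.3
Slice 2: Δl = 2.6/cos24.1° = 2.848 m; N'_2 = 109·cos24.1° − 5·2.848 = 85.3; c'Δl = 10.54; W sinα = 44.5
Slice 3: Δl = 1.4/cos42.9° = 1.911 m; N'_3 = 21·cos42.9° − 6·1.911 = 3.9; c'Δl = 7.07; W sinα = 14.3
Σc'Δl = 26.5 kN/m; ΣN' = 137.6 kN/m; ΣW sinα = 63.1 kN/m
Resisting = 26.5 + 137.6·tan26.8° = 26.5 + 69.5 = 96.0 kN/m
FS = 96.0 / 63.1 = 1.522

FS = 1.52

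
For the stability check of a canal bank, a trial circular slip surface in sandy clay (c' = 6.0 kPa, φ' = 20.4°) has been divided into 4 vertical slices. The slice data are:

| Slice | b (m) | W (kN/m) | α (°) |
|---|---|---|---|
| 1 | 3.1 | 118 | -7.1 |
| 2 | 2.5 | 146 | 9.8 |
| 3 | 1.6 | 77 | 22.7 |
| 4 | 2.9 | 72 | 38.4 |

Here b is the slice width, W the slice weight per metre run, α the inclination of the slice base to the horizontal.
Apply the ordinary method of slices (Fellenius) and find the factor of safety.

FS = 2.49

Ordinary method of slices: FS = Σ[c'·Δl_i + (W_i cosα_i)·tanφ'] / Σ W_i sinα_i, with Δl_i = b_i / cosα_i.
Slice 1: Δl = 3.1/cos(-7.1°) = 3.124 m; N'_1 = 118·cos(-7.1°) = 117.1; c'Δl = 18.74; W sinα = -14.6
Slice 2: Δl = 2.5/cos9.8° = 2.537 m; N'_2 = 146·cos9.8° = 143.9; c'Δl = 15.22; W sinα = 24.9
Slice 3: Δl = 1.6/cos22.7° = 1.734 m; N'_3 = 77·cos22.7° = 71.0; c'Δl = 10.41; W sinα = 29.7
Slice 4: Δl = 2.9/cos38.4° = 3.700 m; N'_4 = 72·cos38.4° = 56.4; c'Δl = 22.20; W sinα = 44.7
Σc'Δl = 66.6 kN/m; ΣN' = 388.4 kN/m; ΣW sinα = 84.7 kN/m
Resisting = 66.6 + 388.4·tan20.4° = 66.6 + 144.5 = 211.0 kN/m
FS = 211.0 / 84.7 = 2.491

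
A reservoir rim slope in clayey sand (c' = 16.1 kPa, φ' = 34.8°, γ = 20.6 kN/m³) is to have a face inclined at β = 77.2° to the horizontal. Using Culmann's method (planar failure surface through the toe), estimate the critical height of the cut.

H_c = 9.57 m

Culmann's analysis gives the critical failure plane at α_cr = (β + φ')/2 = (77.2 + 34.8)/2 = 56.0°, and the critical height
H_c = (4c'/γ) · sinβ cosφ' / [1 − cos(β − φ')]
    = (4·16.1/20.6) · sin77.2°·cos34.8° / [1 − cos(42.4°)]
    = 3.126 · 0.9751·0.8211 / [1 − 0.7385]
    = 3.126 · 0.8007 / 0.2615
    = 9.57 m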